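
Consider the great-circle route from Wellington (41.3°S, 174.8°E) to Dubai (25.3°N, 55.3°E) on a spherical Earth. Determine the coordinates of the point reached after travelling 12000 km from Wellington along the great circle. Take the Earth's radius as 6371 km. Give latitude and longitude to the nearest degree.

Write both endpoints as unit vectors p₁, p₂ with components (cos φ cos λ, cos φ sin λ, sin φ).
The central angle between the endpoints is δ = arccos(p₁·p₂) ≈ 2.235 rad (128.1°). The total great-circle distance is δ·R ≈ 2.235 × 6371 ≈ 14240 km, so the target fraction is f = 12000/14240 ≈ 0.843.
Interpolate at f ≈ 0.843 with slerp weights a = sin((1−f)δ)/sin δ ≈ 0.437, b = sin(fδ)/sin δ ≈ 1.208.
p = a·p₁ + b·p₂ ≈ (0.295, 0.928, 0.228); φ = arcsin(p_z) ≈ 13.17°, λ = atan2(p_y, p_x) ≈ 72.38°.

≈ 13°N, 72°E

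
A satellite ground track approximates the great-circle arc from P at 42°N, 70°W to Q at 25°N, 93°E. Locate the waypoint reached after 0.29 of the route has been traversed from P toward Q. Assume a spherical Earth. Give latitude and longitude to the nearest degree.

Convert each endpoint to a unit vector on the sphere (x = cos φ cos λ, y = cos φ sin λ, z = sin φ).
The central angle between the endpoints is δ = arccos(p₁·p₂) ≈ 1.940 rad (111.2°).
Interpolate at f = 0.29 with slerp weights a = sin((1−f)δ)/sin δ ≈ 1.053, b = sin(fδ)/sin δ ≈ 0.572.
p = a·p₁ + b·p₂ ≈ (0.240, -0.217, 0.946); φ = arcsin(p_z) ≈ 71.10°, λ = atan2(p_y, p_x) ≈ -42.10°.

≈ 71°N, 42°W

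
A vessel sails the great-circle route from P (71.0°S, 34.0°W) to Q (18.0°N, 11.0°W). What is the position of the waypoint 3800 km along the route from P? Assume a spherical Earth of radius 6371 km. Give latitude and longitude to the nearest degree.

Convert each endpoint to a unit vector on the sphere (x = cos φ cos λ, y = cos φ sin λ, z = sin φ).
The central angle between the endpoints is δ = arccos(p₁·p₂) ≈ 1.578 rad (90.4°). The total great-circle distance is δ·R ≈ 1.578 × 6371 ≈ 10053 km, so the target fraction is f = 3800/10053 ≈ 0.378.
Interpolate at f ≈ 0.378 with slerp weights a = sin((1−f)δ)/sin δ ≈ 0.831, b = sin(fδ)/sin δ ≈ 0.562.
p = a·p₁ + b·p₂ ≈ (0.749, -0.253, -0.612); φ = arcsin(p_z) ≈ -37.77°, λ = atan2(p_y, p_x) ≈ -18.69°.

≈ (38°S, 19°W)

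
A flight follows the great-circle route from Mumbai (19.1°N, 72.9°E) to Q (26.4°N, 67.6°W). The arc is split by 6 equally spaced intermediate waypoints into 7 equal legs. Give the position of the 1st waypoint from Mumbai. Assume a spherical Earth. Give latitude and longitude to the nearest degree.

The haversine formula gives a central angle δ ≈ 2.103 rad (120.5°) between the endpoints.
Interpolate at f = 1/7 with slerp weights a = sin((1−f)δ)/sin δ ≈ 1.130, b = sin(fδ)/sin δ ≈ 0.344.
p = a·p₁ + b·p₂ ≈ (0.431, 0.736, 0.522); φ = arcsin(p_z) ≈ 31.49°, λ = atan2(p_y, p_x) ≈ 59.63°.

≈ (31°N, 60°E)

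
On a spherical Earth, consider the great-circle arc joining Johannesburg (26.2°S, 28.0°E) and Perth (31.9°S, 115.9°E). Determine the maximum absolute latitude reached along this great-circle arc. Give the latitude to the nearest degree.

≈ 38°S

The great circle lies in the plane with unit normal n̂ = (p₁ × p₂)/|p₁ × p₂|.
Here n̂_z ≈ +0.789; the vertex latitude is φ_max = arccos|n̂_z| ≈ 37.9°.
Check via Clairaut: cos φ_max = |cos φ₁| · sin C = cos(26.2°)·sin(118.5°) ≈ 0.789, again giving ≈ 37.9°.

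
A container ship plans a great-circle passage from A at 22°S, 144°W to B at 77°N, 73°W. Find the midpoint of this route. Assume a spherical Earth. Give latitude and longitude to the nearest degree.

Write both endpoints as unit vectors p₁, p₂ with components (cos φ cos λ, cos φ sin λ, sin φ).
The central angle between the endpoints is δ = arccos(p₁·p₂) ≈ 1.872 rad (107.3°).
Interpolate at f = 1/2 with slerp weights a = sin((1−f)δ)/sin δ ≈ 0.843, b = sin(fδ)/sin δ ≈ 0.843.
p = a·p₁ + b·p₂ ≈ (-0.577, -0.641, 0.506); φ = arcsin(p_z) ≈ 30.39°, λ = atan2(p_y, p_x) ≈ -132.00°.

≈ 30°N, 132°W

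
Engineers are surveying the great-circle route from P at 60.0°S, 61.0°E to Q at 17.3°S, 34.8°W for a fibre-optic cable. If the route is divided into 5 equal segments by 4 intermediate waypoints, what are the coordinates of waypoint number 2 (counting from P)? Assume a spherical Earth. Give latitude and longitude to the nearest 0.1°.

≈ 53.4°S, 3.6°E

Convert each endpoint to a unit vector on the sphere (x = cos φ cos λ, y = cos φ sin λ, z = sin φ).
The central angle between the endpoints is δ = arccos(p₁·p₂) ≈ 1.360 rad (77.9°).
Interpolate at f = 2/5 with slerp weights a = sin((1−f)δ)/sin δ ≈ 0.745, b = sin(fδ)/sin δ ≈ 0.529.
p = a·p₁ + b·p₂ ≈ (0.596, 0.037, -0.802); φ = arcsin(p_z) ≈ -53.37°, λ = atan2(p_y, p_x) ≈ 3.59°.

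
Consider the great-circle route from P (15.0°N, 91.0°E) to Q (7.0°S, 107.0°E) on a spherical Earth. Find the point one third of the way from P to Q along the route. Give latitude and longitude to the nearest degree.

≈ (8°N, 96°E)

The haversine formula gives a central angle δ ≈ 0.473 rad (27.1°) between the endpoints.
Interpolate at f = 1/3 with slerp weights a = sin((1−f)δ)/sin δ ≈ 0.681, b = sin(fδ)/sin δ ≈ 0.345.
p = a·p₁ + b·p₂ ≈ (-0.112, 0.985, 0.134); φ = arcsin(p_z) ≈ 7.71°, λ = atan2(p_y, p_x) ≈ 96.46°.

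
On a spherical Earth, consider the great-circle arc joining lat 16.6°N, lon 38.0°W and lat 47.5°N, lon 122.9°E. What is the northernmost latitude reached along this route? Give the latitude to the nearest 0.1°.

The great circle lies in the plane with unit normal n̂ = (p₁ × p₂)/|p₁ × p₂|.
Here n̂_z ≈ +0.231; the vertex latitude is φ_max = arccos|n̂_z| ≈ 76.6°.

≈ 76.6°N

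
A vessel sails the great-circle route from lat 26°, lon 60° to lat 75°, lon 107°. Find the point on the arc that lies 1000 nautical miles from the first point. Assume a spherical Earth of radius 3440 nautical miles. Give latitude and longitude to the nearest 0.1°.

The haversine formula gives a central angle δ ≈ 0.950 rad (54.4°) between the endpoints. The total great-circle distance is δ·R ≈ 0.950 × 3440 ≈ 3266 nmi, so the target fraction is f = 1000/3266 ≈ 0.306.
Interpolate at f ≈ 0.306 with slerp weights a = sin((1−f)δ)/sin δ ≈ 0.753, b = sin(fδ)/sin δ ≈ 0.352.
p = a·p₁ + b·p₂ ≈ (0.312, 0.673, 0.671); φ = arcsin(p_z) ≈ 42.11°, λ = atan2(p_y, p_x) ≈ 65.16°.

≈ lat 42.1°, lon 65.2°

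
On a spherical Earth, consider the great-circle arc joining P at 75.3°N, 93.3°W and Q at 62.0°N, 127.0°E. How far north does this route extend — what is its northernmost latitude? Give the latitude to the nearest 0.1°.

The great circle lies in the plane with unit normal n̂ = (p₁ × p₂)/|p₁ × p₂|.
Here n̂_z ≈ -0.119; the vertex latitude is φ_max = arccos|n̂_z| ≈ 83.2°.
Check via Clairaut: cos φ_max = |cos φ₁| · sin C = cos(75.3°)·sin(28.0°) ≈ 0.119, again giving ≈ 83.2°.

≈ 83.2°N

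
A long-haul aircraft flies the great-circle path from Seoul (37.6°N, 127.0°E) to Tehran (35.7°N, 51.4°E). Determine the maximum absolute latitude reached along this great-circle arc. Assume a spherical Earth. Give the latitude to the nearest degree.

≈ 43°N

The great circle lies in the plane with unit normal n̂ = (p₁ × p₂)/|p₁ × p₂|.
Here n̂_z ≈ -0.728; the vertex latitude is φ_max = arccos|n̂_z| ≈ 43.3°.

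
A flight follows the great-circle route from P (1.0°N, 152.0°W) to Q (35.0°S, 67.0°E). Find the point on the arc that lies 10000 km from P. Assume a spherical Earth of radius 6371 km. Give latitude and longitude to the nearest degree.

Write both endpoints as unit vectors p₁, p₂ with components (cos φ cos λ, cos φ sin λ, sin φ).
The central angle between the endpoints is δ = arccos(p₁·p₂) ≈ 2.274 rad (130.3°). The total great-circle distance is δ·R ≈ 2.274 × 6371 ≈ 14486 km, so the target fraction is f = 10000/14486 ≈ 0.690.
Interpolate at f ≈ 0.690 with slerp weights a = sin((1−f)δ)/sin δ ≈ 0.849, b = sin(fδ)/sin δ ≈ 1.311.
p = a·p₁ + b·p₂ ≈ (-0.330, 0.590, -0.737); φ = arcsin(p_z) ≈ -47.48°, λ = atan2(p_y, p_x) ≈ 119.19°.

≈ (47°S, 119°E)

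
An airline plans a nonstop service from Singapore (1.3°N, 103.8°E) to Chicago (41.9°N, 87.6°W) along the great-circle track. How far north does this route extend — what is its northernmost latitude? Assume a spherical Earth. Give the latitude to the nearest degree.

The great circle lies in the plane with unit normal n̂ = (p₁ × p₂)/|p₁ × p₂|.
Here n̂_z ≈ +0.210; the vertex latitude is φ_max = arccos|n̂_z| ≈ 77.9°.
Check via Clairaut: cos φ_max = |cos φ₁| · sin C = cos(1.3°)·sin(12.1°) ≈ 0.210, again giving ≈ 77.9°.

≈ 78°N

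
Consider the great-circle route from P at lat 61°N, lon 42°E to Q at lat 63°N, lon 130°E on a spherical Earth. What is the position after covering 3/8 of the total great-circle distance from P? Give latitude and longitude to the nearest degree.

From cos δ = sin φ₁ sin φ₂ + cos φ₁ cos φ₂ cos Δλ, the central angle is δ ≈ 0.665 rad (38.1°).
Interpolate at f = 3/8 with slerp weights a = sin((1−f)δ)/sin δ ≈ 0.654, b = sin(fδ)/sin δ ≈ 0.400.
p = a·p₁ + b·p₂ ≈ (0.119, 0.351, 0.929); φ = arcsin(p_z) ≈ 68.22°, λ = atan2(p_y, p_x) ≈ 71.29°.

≈ lat 68°N, lon 71°E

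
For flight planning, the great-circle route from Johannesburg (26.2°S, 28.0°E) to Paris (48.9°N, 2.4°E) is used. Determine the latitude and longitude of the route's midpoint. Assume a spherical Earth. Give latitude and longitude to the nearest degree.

≈ (12°N, 17°E)

From cos δ = sin φ₁ sin φ₂ + cos φ₁ cos φ₂ cos Δλ, the central angle is δ ≈ 1.370 rad (78.5°).
Interpolate at f = 1/2 with slerp weights a = sin((1−f)δ)/sin δ ≈ 0.646, b = sin(fδ)/sin δ ≈ 0.646.
p = a·p₁ + b·p₂ ≈ (0.936, 0.290, 0.201); φ = arcsin(p_z) ≈ 11.62°, λ = atan2(p_y, p_x) ≈ 17.21°.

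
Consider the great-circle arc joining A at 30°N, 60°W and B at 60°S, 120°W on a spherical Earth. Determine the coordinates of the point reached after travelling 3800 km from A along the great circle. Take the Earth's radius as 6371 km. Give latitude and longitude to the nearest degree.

≈ 1°S, 74°W

From cos δ = sin φ₁ sin φ₂ + cos φ₁ cos φ₂ cos Δλ, the central angle is δ ≈ 1.789 rad (102.5°). The total great-circle distance is δ·R ≈ 1.789 × 6371 ≈ 11398 km, so the target fraction is f = 3800/11398 ≈ 0.333.
Interpolate at f ≈ 0.333 with slerp weights a = sin((1−f)δ)/sin δ ≈ 0.952, b = sin(fδ)/sin δ ≈ 0.575.
p = a·p₁ + b·p₂ ≈ (0.268, -0.963, -0.022); φ = arcsin(p_z) ≈ -1.28°, λ = atan2(p_y, p_x) ≈ -74.43°.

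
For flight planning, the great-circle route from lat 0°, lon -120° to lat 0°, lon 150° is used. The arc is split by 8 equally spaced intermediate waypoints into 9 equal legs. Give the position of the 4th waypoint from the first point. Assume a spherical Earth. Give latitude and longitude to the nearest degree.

≈ lat 0°, lon -160°

From cos δ = sin φ₁ sin φ₂ + cos φ₁ cos φ₂ cos Δλ, the central angle is δ ≈ 1.571 rad (90.0°).
Interpolate at f = 4/9 with slerp weights a = sin((1−f)δ)/sin δ ≈ 0.766, b = sin(fδ)/sin δ ≈ 0.643.
p = a·p₁ + b·p₂ ≈ (-0.940, -0.342, 0.000); φ = arcsin(p_z) ≈ 0.00°, λ = atan2(p_y, p_x) ≈ -160.00°.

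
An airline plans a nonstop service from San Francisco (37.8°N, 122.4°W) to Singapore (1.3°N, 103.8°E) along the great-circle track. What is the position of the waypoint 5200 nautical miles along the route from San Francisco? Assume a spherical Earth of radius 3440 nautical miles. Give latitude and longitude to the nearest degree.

Write both endpoints as unit vectors p₁, p₂ with components (cos φ cos λ, cos φ sin λ, sin φ).
The central angle between the endpoints is δ = arccos(p₁·p₂) ≈ 2.133 rad (122.2°). The total great-circle distance is δ·R ≈ 2.133 × 3440 ≈ 7337 nmi, so the target fraction is f = 5200/7337 ≈ 0.709.
Interpolate at f ≈ 0.709 with slerp weights a = sin((1−f)δ)/sin δ ≈ 0.688, b = sin(fδ)/sin δ ≈ 1.180.
p = a·p₁ + b·p₂ ≈ (-0.572, 0.687, 0.448); φ = arcsin(p_z) ≈ 26.63°, λ = atan2(p_y, p_x) ≈ 129.83°.

≈ 27°N, 130°E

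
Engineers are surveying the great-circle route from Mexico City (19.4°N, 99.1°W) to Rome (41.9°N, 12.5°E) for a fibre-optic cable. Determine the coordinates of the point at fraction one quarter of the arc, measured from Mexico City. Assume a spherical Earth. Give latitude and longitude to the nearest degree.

≈ 35°N, 80°W

Convert each endpoint to a unit vector on the sphere (x = cos φ cos λ, y = cos φ sin λ, z = sin φ).
The central angle between the endpoints is δ = arccos(p₁·p₂) ≈ 1.607 rad (92.1°).
Interpolate at f = 1/4 with slerp weights a = sin((1−f)δ)/sin δ ≈ 0.935, b = sin(fδ)/sin δ ≈ 0.391.
p = a·p₁ + b·p₂ ≈ (0.145, -0.807, 0.572); φ = arcsin(p_z) ≈ 34.88°, λ = atan2(p_y, p_x) ≈ -79.82°.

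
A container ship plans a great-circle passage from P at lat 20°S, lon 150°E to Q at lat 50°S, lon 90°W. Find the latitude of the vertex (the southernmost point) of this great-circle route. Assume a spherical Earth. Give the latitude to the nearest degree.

≈ 58°S

The great circle lies in the plane with unit normal n̂ = (p₁ × p₂)/|p₁ × p₂|.
Here n̂_z ≈ +0.524; the vertex latitude is φ_max = arccos|n̂_z| ≈ 58.4°.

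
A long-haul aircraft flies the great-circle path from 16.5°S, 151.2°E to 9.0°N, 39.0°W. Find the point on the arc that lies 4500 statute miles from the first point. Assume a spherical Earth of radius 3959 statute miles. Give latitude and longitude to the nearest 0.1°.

Write both endpoints as unit vectors p₁, p₂ with components (cos φ cos λ, cos φ sin λ, sin φ).
The central angle between the endpoints is δ = arccos(p₁·p₂) ≈ 2.924 rad (167.5°). The total great-circle distance is δ·R ≈ 2.924 × 3959 ≈ 11577 mi, so the target fraction is f = 4500/11577 ≈ 0.389.
Interpolate at f ≈ 0.389 with slerp weights a = sin((1−f)δ)/sin δ ≈ 4.529, b = sin(fδ)/sin δ ≈ 4.208.
p = a·p₁ + b·p₂ ≈ (-0.576, -0.523, -0.628); φ = arcsin(p_z) ≈ -38.91°, λ = atan2(p_y, p_x) ≈ -137.75°.

≈ 38.9°S, 137.7°W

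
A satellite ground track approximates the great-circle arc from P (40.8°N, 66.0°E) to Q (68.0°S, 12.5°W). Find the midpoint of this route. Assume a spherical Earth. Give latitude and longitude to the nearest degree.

Convert each endpoint to a unit vector on the sphere (x = cos φ cos λ, y = cos φ sin λ, z = sin φ).
The central angle between the endpoints is δ = arccos(p₁·p₂) ≈ 2.152 rad (123.3°).
Interpolate at f = 1/2 with slerp weights a = sin((1−f)δ)/sin δ ≈ 1.053, b = sin(fδ)/sin δ ≈ 1.053.
p = a·p₁ + b·p₂ ≈ (0.710, 0.643, -0.288); φ = arcsin(p_z) ≈ -16.76°, λ = atan2(p_y, p_x) ≈ 42.18°.

≈ (17°S, 42°E)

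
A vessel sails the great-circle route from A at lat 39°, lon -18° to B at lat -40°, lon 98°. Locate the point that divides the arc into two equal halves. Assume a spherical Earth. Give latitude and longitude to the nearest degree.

≈ lat -1°, lon 39°

The haversine formula gives a central angle δ ≈ 2.299 rad (131.7°) between the endpoints.
Interpolate at f = 1/2 with slerp weights a = sin((1−f)δ)/sin δ ≈ 1.223, b = sin(fδ)/sin δ ≈ 1.223.
p = a·p₁ + b·p₂ ≈ (0.773, 0.634, -0.016); φ = arcsin(p_z) ≈ -0.94°, λ = atan2(p_y, p_x) ≈ 39.34°.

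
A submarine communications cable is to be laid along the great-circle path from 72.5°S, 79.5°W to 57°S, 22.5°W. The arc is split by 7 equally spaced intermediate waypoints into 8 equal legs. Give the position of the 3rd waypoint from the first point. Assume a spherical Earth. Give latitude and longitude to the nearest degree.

≈ 69°S, 50°W

Convert each endpoint to a unit vector on the sphere (x = cos φ cos λ, y = cos φ sin λ, z = sin φ).
The central angle between the endpoints is δ = arccos(p₁·p₂) ≈ 0.476 rad (27.2°).
Interpolate at f = 3/8 with slerp weights a = sin((1−f)δ)/sin δ ≈ 0.640, b = sin(fδ)/sin δ ≈ 0.387.
p = a·p₁ + b·p₂ ≈ (0.230, -0.270, -0.935); φ = arcsin(p_z) ≈ -69.23°, λ = atan2(p_y, p_x) ≈ -49.56°.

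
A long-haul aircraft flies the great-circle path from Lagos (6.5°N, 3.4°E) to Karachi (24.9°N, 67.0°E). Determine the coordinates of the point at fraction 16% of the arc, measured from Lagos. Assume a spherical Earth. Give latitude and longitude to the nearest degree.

≈ 11°N, 13°E

The haversine formula gives a central angle δ ≈ 1.106 rad (63.4°) between the endpoints.
Interpolate at f = 0.16 with slerp weights a = sin((1−f)δ)/sin δ ≈ 0.896, b = sin(fδ)/sin δ ≈ 0.197.
p = a·p₁ + b·p₂ ≈ (0.959, 0.217, 0.184); φ = arcsin(p_z) ≈ 10.62°, λ = atan2(p_y, p_x) ≈ 12.77°.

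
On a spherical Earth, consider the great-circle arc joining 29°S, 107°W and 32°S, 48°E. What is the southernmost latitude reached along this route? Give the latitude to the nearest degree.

The great circle lies in the plane with unit normal n̂ = (p₁ × p₂)/|p₁ × p₂|.
Here n̂_z ≈ +0.345; the vertex latitude is φ_max = arccos|n̂_z| ≈ 69.8°.
Check via Clairaut: cos φ_max = |cos φ₁| · sin C = cos(29.0°)·sin(156.8°) ≈ 0.345, again giving ≈ 69.8°.

≈ 70°S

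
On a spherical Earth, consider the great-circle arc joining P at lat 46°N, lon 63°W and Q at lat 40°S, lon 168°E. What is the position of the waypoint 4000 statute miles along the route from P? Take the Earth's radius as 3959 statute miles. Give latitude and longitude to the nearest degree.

The haversine formula gives a central angle δ ≈ 2.494 rad (142.9°) between the endpoints. The total great-circle distance is δ·R ≈ 2.494 × 3959 ≈ 9872 mi, so the target fraction is f = 4000/9872 ≈ 0.405.
Interpolate at f ≈ 0.405 with slerp weights a = sin((1−f)δ)/sin δ ≈ 1.650, b = sin(fδ)/sin δ ≈ 1.403.
p = a·p₁ + b·p₂ ≈ (-0.531, -0.798, 0.285); φ = arcsin(p_z) ≈ 16.57°, λ = atan2(p_y, p_x) ≈ -123.64°.

≈ lat 17°N, lon 124°W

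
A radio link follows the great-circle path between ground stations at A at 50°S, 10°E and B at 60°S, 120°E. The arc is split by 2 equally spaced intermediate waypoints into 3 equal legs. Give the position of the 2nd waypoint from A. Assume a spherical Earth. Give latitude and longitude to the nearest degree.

The haversine formula gives a central angle δ ≈ 0.984 rad (56.4°) between the endpoints.
Interpolate at f = 2/3 with slerp weights a = sin((1−f)δ)/sin δ ≈ 0.387, b = sin(fδ)/sin δ ≈ 0.733.
p = a·p₁ + b·p₂ ≈ (0.062, 0.360, -0.931); φ = arcsin(p_z) ≈ -68.55°, λ = atan2(p_y, p_x) ≈ 80.27°.

≈ 69°S, 80°E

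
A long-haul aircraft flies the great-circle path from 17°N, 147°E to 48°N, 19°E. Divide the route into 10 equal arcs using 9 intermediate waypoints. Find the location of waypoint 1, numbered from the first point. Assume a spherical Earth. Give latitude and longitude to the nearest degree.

Write both endpoints as unit vectors p₁, p₂ with components (cos φ cos λ, cos φ sin λ, sin φ).
The central angle between the endpoints is δ = arccos(p₁·p₂) ≈ 1.748 rad (100.2°).
Interpolate at f = 1/10 with slerp weights a = sin((1−f)δ)/sin δ ≈ 1.016, b = sin(fδ)/sin δ ≈ 0.177.
p = a·p₁ + b·p₂ ≈ (-0.703, 0.568, 0.428); φ = arcsin(p_z) ≈ 25.36°, λ = atan2(p_y, p_x) ≈ 141.08°.

≈ 25°N, 141°E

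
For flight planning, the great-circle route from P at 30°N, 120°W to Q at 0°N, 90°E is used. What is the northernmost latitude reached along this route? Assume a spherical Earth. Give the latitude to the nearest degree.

The great circle lies in the plane with unit normal n̂ = (p₁ × p₂)/|p₁ × p₂|.
Here n̂_z ≈ -0.655; the vertex latitude is φ_max = arccos|n̂_z| ≈ 49.1°.
Check via Clairaut: cos φ_max = |cos φ₁| · sin C = cos(30.0°)·sin(49.1°) ≈ 0.655, again giving ≈ 49.1°.

≈ 49°N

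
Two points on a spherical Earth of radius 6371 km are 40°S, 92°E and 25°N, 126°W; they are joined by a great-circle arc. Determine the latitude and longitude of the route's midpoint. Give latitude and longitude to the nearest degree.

Write both endpoints as unit vectors p₁, p₂ with components (cos φ cos λ, cos φ sin λ, sin φ).
The central angle between the endpoints is δ = arccos(p₁·p₂) ≈ 2.530 rad (145.0°).
Interpolate at f = 1/2 with slerp weights a = sin((1−f)δ)/sin δ ≈ 1.661, b = sin(fδ)/sin δ ≈ 1.661.
p = a·p₁ + b·p₂ ≈ (-0.929, 0.054, -0.366); φ = arcsin(p_z) ≈ -21.45°, λ = atan2(p_y, p_x) ≈ 176.69°.

≈ 21°S, 177°E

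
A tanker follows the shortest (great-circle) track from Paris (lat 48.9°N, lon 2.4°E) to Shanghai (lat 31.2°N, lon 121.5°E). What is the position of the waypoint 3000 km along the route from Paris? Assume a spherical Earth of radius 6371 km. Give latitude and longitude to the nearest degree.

≈ lat 60°N, lon 46°E

Write both endpoints as unit vectors p₁, p₂ with components (cos φ cos λ, cos φ sin λ, sin φ).
The central angle between the endpoints is δ = arccos(p₁·p₂) ≈ 1.454 rad (83.3°). The total great-circle distance is δ·R ≈ 1.454 × 6371 ≈ 9261 km, so the target fraction is f = 3000/9261 ≈ 0.324.
Interpolate at f ≈ 0.324 with slerp weights a = sin((1−f)δ)/sin δ ≈ 0.838, b = sin(fδ)/sin δ ≈ 0.457.
p = a·p₁ + b·p₂ ≈ (0.346, 0.356, 0.868); φ = arcsin(p_z) ≈ 60.22°, λ = atan2(p_y, p_x) ≈ 45.83°.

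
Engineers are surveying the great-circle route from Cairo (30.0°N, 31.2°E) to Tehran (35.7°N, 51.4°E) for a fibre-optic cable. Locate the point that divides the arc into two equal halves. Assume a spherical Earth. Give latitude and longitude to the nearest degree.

Convert each endpoint to a unit vector on the sphere (x = cos φ cos λ, y = cos φ sin λ, z = sin φ).
The central angle between the endpoints is δ = arccos(p₁·p₂) ≈ 0.312 rad (17.9°).
Interpolate at f = 1/2 with slerp weights a = sin((1−f)δ)/sin δ ≈ 0.506, b = sin(fδ)/sin δ ≈ 0.506.
p = a·p₁ + b·p₂ ≈ (0.631, 0.548, 0.548); φ = arcsin(p_z) ≈ 33.26°, λ = atan2(p_y, p_x) ≈ 40.97°.

≈ (33°N, 41°E)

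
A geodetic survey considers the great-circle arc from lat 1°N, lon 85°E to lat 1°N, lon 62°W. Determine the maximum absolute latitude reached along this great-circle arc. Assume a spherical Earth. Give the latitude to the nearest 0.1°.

≈ 3.5°N

The great circle lies in the plane with unit normal n̂ = (p₁ × p₂)/|p₁ × p₂|.
Here n̂_z ≈ -0.998; the vertex latitude is φ_max = arccos|n̂_z| ≈ 3.5°.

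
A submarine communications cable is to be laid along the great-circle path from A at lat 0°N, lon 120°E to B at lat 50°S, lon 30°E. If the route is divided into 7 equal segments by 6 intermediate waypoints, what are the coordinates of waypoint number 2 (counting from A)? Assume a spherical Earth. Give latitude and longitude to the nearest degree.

Write both endpoints as unit vectors p₁, p₂ with components (cos φ cos λ, cos φ sin λ, sin φ).
The central angle between the endpoints is δ = arccos(p₁·p₂) ≈ 1.571 rad (90.0°).
Interpolate at f = 2/7 with slerp weights a = sin((1−f)δ)/sin δ ≈ 0.901, b = sin(fδ)/sin δ ≈ 0.434.
p = a·p₁ + b·p₂ ≈ (-0.209, 0.920, -0.332); φ = arcsin(p_z) ≈ -19.41°, λ = atan2(p_y, p_x) ≈ 102.80°.

≈ lat 19°S, lon 103°E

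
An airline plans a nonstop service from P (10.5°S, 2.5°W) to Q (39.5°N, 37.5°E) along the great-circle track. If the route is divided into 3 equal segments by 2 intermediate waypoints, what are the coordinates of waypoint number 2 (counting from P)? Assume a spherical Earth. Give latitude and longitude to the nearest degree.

The haversine formula gives a central angle δ ≈ 1.087 rad (62.3°) between the endpoints.
Interpolate at f = 2/3 with slerp weights a = sin((1−f)δ)/sin δ ≈ 0.400, b = sin(fδ)/sin δ ≈ 0.749.
p = a·p₁ + b·p₂ ≈ (0.852, 0.335, 0.403); φ = arcsin(p_z) ≈ 23.79°, λ = atan2(p_y, p_x) ≈ 21.45°.

≈ (24°N, 21°E)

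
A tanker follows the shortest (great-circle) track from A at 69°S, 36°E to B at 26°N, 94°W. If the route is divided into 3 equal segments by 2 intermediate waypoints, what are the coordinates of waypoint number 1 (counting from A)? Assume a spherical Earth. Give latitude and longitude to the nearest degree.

Convert each endpoint to a unit vector on the sphere (x = cos φ cos λ, y = cos φ sin λ, z = sin φ).
The central angle between the endpoints is δ = arccos(p₁·p₂) ≈ 2.235 rad (128.0°).
Interpolate at f = 1/3 with slerp weights a = sin((1−f)δ)/sin δ ≈ 1.266, b = sin(fδ)/sin δ ≈ 0.861.
p = a·p₁ + b·p₂ ≈ (0.313, -0.505, -0.804); φ = arcsin(p_z) ≈ -53.54°, λ = atan2(p_y, p_x) ≈ -58.22°.

≈ 54°S, 58°W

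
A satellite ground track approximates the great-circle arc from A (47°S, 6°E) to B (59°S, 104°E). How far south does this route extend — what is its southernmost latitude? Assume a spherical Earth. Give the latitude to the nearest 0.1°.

≈ 64.8°S

The great circle lies in the plane with unit normal n̂ = (p₁ × p₂)/|p₁ × p₂|.
Here n̂_z ≈ +0.426; the vertex latitude is φ_max = arccos|n̂_z| ≈ 64.8°.
Check via Clairaut: cos φ_max = |cos φ₁| · sin C = cos(47.0°)·sin(141.3°) ≈ 0.426, again giving ≈ 64.8°.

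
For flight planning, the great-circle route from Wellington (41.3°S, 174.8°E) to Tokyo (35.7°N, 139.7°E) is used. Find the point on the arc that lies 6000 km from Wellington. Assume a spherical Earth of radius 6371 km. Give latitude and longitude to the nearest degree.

≈ (9°N, 152°E)

Write both endpoints as unit vectors p₁, p₂ with components (cos φ cos λ, cos φ sin λ, sin φ).
The central angle between the endpoints is δ = arccos(p₁·p₂) ≈ 1.457 rad (83.5°). The total great-circle distance is δ·R ≈ 1.457 × 6371 ≈ 9280 km, so the target fraction is f = 6000/9280 ≈ 0.647.
Interpolate at f ≈ 0.647 with slerp weights a = sin((1−f)δ)/sin δ ≈ 0.496, b = sin(fδ)/sin δ ≈ 0.814.
p = a·p₁ + b·p₂ ≈ (-0.875, 0.461, 0.148); φ = arcsin(p_z) ≈ 8.50°, λ = atan2(p_y, p_x) ≈ 152.20°.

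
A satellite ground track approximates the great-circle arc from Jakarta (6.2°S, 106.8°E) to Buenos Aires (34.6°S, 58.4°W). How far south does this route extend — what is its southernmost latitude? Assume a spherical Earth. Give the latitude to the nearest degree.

≈ 72°S

The great circle lies in the plane with unit normal n̂ = (p₁ × p₂)/|p₁ × p₂|.
Here n̂_z ≈ -0.306; the vertex latitude is φ_max = arccos|n̂_z| ≈ 72.2°.
Check via Clairaut: cos φ_max = |cos φ₁| · sin C = cos(6.2°)·sin(162.1°) ≈ 0.306, again giving ≈ 72.2°.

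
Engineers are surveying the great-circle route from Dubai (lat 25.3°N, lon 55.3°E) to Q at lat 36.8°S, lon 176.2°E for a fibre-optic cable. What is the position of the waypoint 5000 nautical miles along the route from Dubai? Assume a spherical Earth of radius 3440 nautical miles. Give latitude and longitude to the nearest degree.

Convert each endpoint to a unit vector on the sphere (x = cos φ cos λ, y = cos φ sin λ, z = sin φ).
The central angle between the endpoints is δ = arccos(p₁·p₂) ≈ 2.249 rad (128.9°). The total great-circle distance is δ·R ≈ 2.249 × 3440 ≈ 7738 nmi, so the target fraction is f = 5000/7738 ≈ 0.646.
Interpolate at f ≈ 0.646 with slerp weights a = sin((1−f)δ)/sin δ ≈ 0.918, b = sin(fδ)/sin δ ≈ 1.276.
p = a·p₁ + b·p₂ ≈ (-0.547, 0.750, -0.372); φ = arcsin(p_z) ≈ -21.84°, λ = atan2(p_y, p_x) ≈ 126.10°.

≈ lat 22°S, lon 126°E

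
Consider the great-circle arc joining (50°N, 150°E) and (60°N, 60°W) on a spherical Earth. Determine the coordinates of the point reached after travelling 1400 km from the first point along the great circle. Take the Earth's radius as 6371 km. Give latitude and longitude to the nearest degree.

≈ (62°N, 157°E)

Write both endpoints as unit vectors p₁, p₂ with components (cos φ cos λ, cos φ sin λ, sin φ).
The central angle between the endpoints is δ = arccos(p₁·p₂) ≈ 1.176 rad (67.4°). The total great-circle distance is δ·R ≈ 1.176 × 6371 ≈ 7489 km, so the target fraction is f = 1400/7489 ≈ 0.187.
Interpolate at f ≈ 0.187 with slerp weights a = sin((1−f)δ)/sin δ ≈ 0.885, b = sin(fδ)/sin δ ≈ 0.236.
p = a·p₁ + b·p₂ ≈ (-0.434, 0.182, 0.883); φ = arcsin(p_z) ≈ 61.95°, λ = atan2(p_y, p_x) ≈ 157.21°.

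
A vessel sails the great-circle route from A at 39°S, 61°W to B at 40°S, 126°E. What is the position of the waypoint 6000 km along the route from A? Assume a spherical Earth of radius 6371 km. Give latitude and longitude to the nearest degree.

The haversine formula gives a central angle δ ≈ 1.758 rad (100.7°) between the endpoints. The total great-circle distance is δ·R ≈ 1.758 × 6371 ≈ 11202 km, so the target fraction is f = 6000/11202 ≈ 0.536.
Interpolate at f ≈ 0.536 with slerp weights a = sin((1−f)δ)/sin δ ≈ 0.742, b = sin(fδ)/sin δ ≈ 0.823.
p = a·p₁ + b·p₂ ≈ (-0.091, 0.006, -0.996); φ = arcsin(p_z) ≈ -84.76°, λ = atan2(p_y, p_x) ≈ 176.30°.

≈ 85°S, 176°E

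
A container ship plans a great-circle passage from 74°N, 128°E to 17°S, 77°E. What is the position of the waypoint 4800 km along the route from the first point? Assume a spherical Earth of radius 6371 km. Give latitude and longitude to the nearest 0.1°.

≈ 35.2°N, 89.2°E

Write both endpoints as unit vectors p₁, p₂ with components (cos φ cos λ, cos φ sin λ, sin φ).
The central angle between the endpoints is δ = arccos(p₁·p₂) ≈ 1.686 rad (96.6°). The total great-circle distance is δ·R ≈ 1.686 × 6371 ≈ 10743 km, so the target fraction is f = 4800/10743 ≈ 0.447.
Interpolate at f ≈ 0.447 with slerp weights a = sin((1−f)δ)/sin δ ≈ 0.809, b = sin(fδ)/sin δ ≈ 0.689.
p = a·p₁ + b·p₂ ≈ (0.011, 0.817, 0.576); φ = arcsin(p_z) ≈ 35.17°, λ = atan2(p_y, p_x) ≈ 89.23°.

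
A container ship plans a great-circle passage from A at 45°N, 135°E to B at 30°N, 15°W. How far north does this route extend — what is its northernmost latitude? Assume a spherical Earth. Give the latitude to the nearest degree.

≈ 72°N

The great circle lies in the plane with unit normal n̂ = (p₁ × p₂)/|p₁ × p₂|.
Here n̂_z ≈ -0.311; the vertex latitude is φ_max = arccos|n̂_z| ≈ 71.9°.
Check via Clairaut: cos φ_max = |cos φ₁| · sin C = cos(45.0°)·sin(26.1°) ≈ 0.311, again giving ≈ 71.9°.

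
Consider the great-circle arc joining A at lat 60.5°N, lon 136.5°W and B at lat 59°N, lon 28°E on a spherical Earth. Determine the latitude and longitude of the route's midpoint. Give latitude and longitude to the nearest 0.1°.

Write both endpoints as unit vectors p₁, p₂ with components (cos φ cos λ, cos φ sin λ, sin φ).
The central angle between the endpoints is δ = arccos(p₁·p₂) ≈ 1.045 rad (59.9°).
Interpolate at f = 1/2 with slerp weights a = sin((1−f)δ)/sin δ ≈ 0.577, b = sin(fδ)/sin δ ≈ 0.577.
p = a·p₁ + b·p₂ ≈ (0.056, -0.056, 0.997); φ = arcsin(p_z) ≈ 85.44°, λ = atan2(p_y, p_x) ≈ -44.88°.

≈ lat 85.4°N, lon 44.9°W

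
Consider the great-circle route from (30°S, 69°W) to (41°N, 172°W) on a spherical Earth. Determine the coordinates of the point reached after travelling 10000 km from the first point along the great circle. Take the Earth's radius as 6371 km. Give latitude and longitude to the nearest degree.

Write both endpoints as unit vectors p₁, p₂ with components (cos φ cos λ, cos φ sin λ, sin φ).
The central angle between the endpoints is δ = arccos(p₁·p₂) ≈ 2.066 rad (118.4°). The total great-circle distance is δ·R ≈ 2.066 × 6371 ≈ 13161 km, so the target fraction is f = 10000/13161 ≈ 0.760.
Interpolate at f ≈ 0.760 with slerp weights a = sin((1−f)δ)/sin δ ≈ 0.541, b = sin(fδ)/sin δ ≈ 1.136.
p = a·p₁ + b·p₂ ≈ (-0.681, -0.557, 0.475); φ = arcsin(p_z) ≈ 28.36°, λ = atan2(p_y, p_x) ≈ -140.75°.

≈ (28°N, 141°W)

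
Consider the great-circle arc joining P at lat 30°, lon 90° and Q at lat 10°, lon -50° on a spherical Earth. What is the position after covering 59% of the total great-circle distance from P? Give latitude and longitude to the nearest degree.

≈ lat 42°, lon -5°

Write both endpoints as unit vectors p₁, p₂ with components (cos φ cos λ, cos φ sin λ, sin φ).
The central angle between the endpoints is δ = arccos(p₁·p₂) ≈ 2.173 rad (124.5°).
Interpolate at f = 0.59 with slerp weights a = sin((1−f)δ)/sin δ ≈ 0.944, b = sin(fδ)/sin δ ≈ 1.163.
p = a·p₁ + b·p₂ ≈ (0.736, -0.060, 0.674); φ = arcsin(p_z) ≈ 42.37°, λ = atan2(p_y, p_x) ≈ -4.68°.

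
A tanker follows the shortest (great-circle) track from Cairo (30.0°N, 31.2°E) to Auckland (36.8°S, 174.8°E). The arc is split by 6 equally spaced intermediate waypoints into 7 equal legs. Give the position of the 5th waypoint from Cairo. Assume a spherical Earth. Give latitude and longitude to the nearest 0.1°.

Convert each endpoint to a unit vector on the sphere (x = cos φ cos λ, y = cos φ sin λ, z = sin φ).
The central angle between the endpoints is δ = arccos(p₁·p₂) ≈ 2.602 rad (149.1°).
Interpolate at f = 5/7 with slerp weights a = sin((1−f)δ)/sin δ ≈ 1.316, b = sin(fδ)/sin δ ≈ 1.865.
p = a·p₁ + b·p₂ ≈ (-0.512, 0.726, -0.459); φ = arcsin(p_z) ≈ -27.33°, λ = atan2(p_y, p_x) ≈ 125.22°.

≈ 27.3°S, 125.2°E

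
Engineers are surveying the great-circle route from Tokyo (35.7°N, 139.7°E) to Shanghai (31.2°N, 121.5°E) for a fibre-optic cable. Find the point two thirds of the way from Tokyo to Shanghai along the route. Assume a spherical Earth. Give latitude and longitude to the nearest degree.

Write both endpoints as unit vectors p₁, p₂ with components (cos φ cos λ, cos φ sin λ, sin φ).
The central angle between the endpoints is δ = arccos(p₁·p₂) ≈ 0.276 rad (15.8°).
Interpolate at f = 2/3 with slerp weights a = sin((1−f)δ)/sin δ ≈ 0.337, b = sin(fδ)/sin δ ≈ 0.671.
p = a·p₁ + b·p₂ ≈ (-0.509, 0.667, 0.545); φ = arcsin(p_z) ≈ 32.99°, λ = atan2(p_y, p_x) ≈ 127.35°.

≈ 33°N, 127°E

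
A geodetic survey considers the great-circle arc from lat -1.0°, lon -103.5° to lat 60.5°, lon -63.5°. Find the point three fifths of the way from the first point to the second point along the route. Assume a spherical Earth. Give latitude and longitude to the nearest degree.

≈ lat 37°, lon -87°

From cos δ = sin φ₁ sin φ₂ + cos φ₁ cos φ₂ cos Δλ, the central angle is δ ≈ 1.200 rad (68.8°).
Interpolate at f = 3/5 with slerp weights a = sin((1−f)δ)/sin δ ≈ 0.496, b = sin(fδ)/sin δ ≈ 0.708.
p = a·p₁ + b·p₂ ≈ (0.040, -0.794, 0.607); φ = arcsin(p_z) ≈ 37.39°, λ = atan2(p_y, p_x) ≈ -87.13°.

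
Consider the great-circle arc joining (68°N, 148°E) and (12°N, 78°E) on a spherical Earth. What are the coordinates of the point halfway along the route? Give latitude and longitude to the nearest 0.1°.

The haversine formula gives a central angle δ ≈ 1.247 rad (71.5°) between the endpoints.
Interpolate at f = 1/2 with slerp weights a = sin((1−f)δ)/sin δ ≈ 0.616, b = sin(fδ)/sin δ ≈ 0.616.
p = a·p₁ + b·p₂ ≈ (-0.070, 0.712, 0.699); φ = arcsin(p_z) ≈ 44.36°, λ = atan2(p_y, p_x) ≈ 95.65°.

≈ (44.4°N, 95.7°E)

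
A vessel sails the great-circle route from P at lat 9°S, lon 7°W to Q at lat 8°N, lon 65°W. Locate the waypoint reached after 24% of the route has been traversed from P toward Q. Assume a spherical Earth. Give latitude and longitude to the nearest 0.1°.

≈ lat 5.1°S, lon 21.0°W

Write both endpoints as unit vectors p₁, p₂ with components (cos φ cos λ, cos φ sin λ, sin φ).
The central angle between the endpoints is δ = arccos(p₁·p₂) ≈ 1.051 rad (60.2°).
Interpolate at f = 0.24 with slerp weights a = sin((1−f)δ)/sin δ ≈ 0.826, b = sin(fδ)/sin δ ≈ 0.288.
p = a·p₁ + b·p₂ ≈ (0.930, -0.357, -0.089); φ = arcsin(p_z) ≈ -5.11°, λ = atan2(p_y, p_x) ≈ -21.03°.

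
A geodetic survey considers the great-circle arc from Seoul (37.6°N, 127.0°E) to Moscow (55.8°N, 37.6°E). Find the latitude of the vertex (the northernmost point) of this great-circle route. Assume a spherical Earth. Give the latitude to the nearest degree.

The great circle lies in the plane with unit normal n̂ = (p₁ × p₂)/|p₁ × p₂|.
Here n̂_z ≈ -0.517; the vertex latitude is φ_max = arccos|n̂_z| ≈ 58.8°.

≈ 59°N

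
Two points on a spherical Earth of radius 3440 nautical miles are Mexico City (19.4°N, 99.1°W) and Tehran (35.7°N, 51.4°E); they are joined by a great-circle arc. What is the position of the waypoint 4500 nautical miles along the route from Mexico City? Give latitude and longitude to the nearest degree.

The haversine formula gives a central angle δ ≈ 2.063 rad (118.2°) between the endpoints. The total great-circle distance is δ·R ≈ 2.063 × 3440 ≈ 7098 nmi, so the target fraction is f = 4500/7098 ≈ 0.634.
Interpolate at f ≈ 0.634 with slerp weights a = sin((1−f)δ)/sin δ ≈ 0.778, b = sin(fδ)/sin δ ≈ 1.096.
p = a·p₁ + b·p₂ ≈ (0.439, -0.029, 0.898); φ = arcsin(p_z) ≈ 63.89°, λ = atan2(p_y, p_x) ≈ -3.76°.

≈ 64°N, 4°W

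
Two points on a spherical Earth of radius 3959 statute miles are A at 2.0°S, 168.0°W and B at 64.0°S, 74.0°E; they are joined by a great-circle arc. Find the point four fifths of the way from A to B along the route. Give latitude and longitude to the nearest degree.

Convert each endpoint to a unit vector on the sphere (x = cos φ cos λ, y = cos φ sin λ, z = sin φ).
The central angle between the endpoints is δ = arccos(p₁·p₂) ≈ 1.746 rad (100.0°).
Interpolate at f = 4/5 with slerp weights a = sin((1−f)δ)/sin δ ≈ 0.347, b = sin(fδ)/sin δ ≈ 1.000.
p = a·p₁ + b·p₂ ≈ (-0.219, 0.349, -0.911); φ = arcsin(p_z) ≈ -65.66°, λ = atan2(p_y, p_x) ≈ 122.07°.

≈ 66°S, 122°E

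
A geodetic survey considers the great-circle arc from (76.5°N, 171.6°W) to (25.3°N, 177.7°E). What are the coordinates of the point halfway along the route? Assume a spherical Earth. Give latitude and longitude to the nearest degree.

≈ (51°N, 180°E)

From cos δ = sin φ₁ sin φ₂ + cos φ₁ cos φ₂ cos Δλ, the central angle is δ ≈ 0.898 rad (51.5°).
Interpolate at f = 1/2 with slerp weights a = sin((1−f)δ)/sin δ ≈ 0.555, b = sin(fδ)/sin δ ≈ 0.555.
p = a·p₁ + b·p₂ ≈ (-0.630, 0.001, 0.777); φ = arcsin(p_z) ≈ 50.98°, λ = atan2(p_y, p_x) ≈ 179.89°.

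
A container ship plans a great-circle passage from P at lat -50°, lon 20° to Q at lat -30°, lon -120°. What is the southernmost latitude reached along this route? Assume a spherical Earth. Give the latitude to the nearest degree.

≈ -69°

The great circle lies in the plane with unit normal n̂ = (p₁ × p₂)/|p₁ × p₂|.
Here n̂_z ≈ -0.358; the vertex latitude is φ_max = arccos|n̂_z| ≈ 69.0°.
Check via Clairaut: cos φ_max = |cos φ₁| · sin C = cos(50.0°)·sin(146.1°) ≈ 0.358, again giving ≈ 69.0°.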